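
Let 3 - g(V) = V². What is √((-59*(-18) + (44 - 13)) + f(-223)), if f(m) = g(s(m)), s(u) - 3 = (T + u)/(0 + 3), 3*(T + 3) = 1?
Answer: 2*I*√83431/9 ≈ 64.188*I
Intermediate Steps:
T = -8/3 (T = -3 + (⅓)*1 = -3 + ⅓ = -8/3 ≈ -2.6667)
s(u) = 19/9 + u/3 (s(u) = 3 + (-8/3 + u)/(0 + 3) = 3 + (-8/3 + u)/3 = 3 + (-8/3 + u)*(⅓) = 3 + (-8/9 + u/3) = 19/9 + u/3)
g(V) = 3 - V²
f(m) = 3 - (19/9 + m/3)²
√((-59*(-18) + (44 - 13)) + f(-223)) = √((-59*(-18) + (44 - 13)) + (3 - (19 + 3*(-223))²/81)) = √((1062 + 31) + (3 - (19 - 669)²/81)) = √(1093 + (3 - 1/81*(-650)²)) = √(1093 + (3 - 1/81*422500)) = √(1093 + (3 - 422500/81)) = √(1093 - 422257/81) = √(-333724/81) = 2*I*√83431/9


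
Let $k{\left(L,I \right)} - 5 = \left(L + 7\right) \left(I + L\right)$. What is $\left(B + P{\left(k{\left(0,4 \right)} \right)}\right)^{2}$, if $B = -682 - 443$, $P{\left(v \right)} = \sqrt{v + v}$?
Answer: $\left(1125 - \sqrt{66}\right)^{2} \approx 1.2474 \cdot 10^{6}$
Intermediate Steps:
$k{\left(L,I \right)} = 5 + \left(7 + L\right) \left(I + L\right)$ ($k{\left(L,I \right)} = 5 + \left(L + 7\right) \left(I + L\right) = 5 + \left(7 + L\right) \left(I + L\right)$)
$P{\left(v \right)} = \sqrt{2} \sqrt{v}$ ($P{\left(v \right)} = \sqrt{2 v} = \sqrt{2} \sqrt{v}$)
$B = -1125$ ($B = -682 - 443 = -1125$)
$\left(B + P{\left(k{\left(0,4 \right)} \right)}\right)^{2} = \left(-1125 + \sqrt{2} \sqrt{5 + 0^{2} + 7 \cdot 4 + 7 \cdot 0 + 4 \cdot 0}\right)^{2} = \left(-1125 + \sqrt{2} \sqrt{5 + 0 + 28 + 0 + 0}\right)^{2} = \left(-1125 + \sqrt{2} \sqrt{33}\right)^{2} = \left(-1125 + \sqrt{66}\right)^{2}$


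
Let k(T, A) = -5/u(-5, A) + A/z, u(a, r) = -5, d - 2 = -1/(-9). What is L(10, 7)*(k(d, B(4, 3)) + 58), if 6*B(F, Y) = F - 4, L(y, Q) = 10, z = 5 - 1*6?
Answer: 590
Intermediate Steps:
d = 19/9 (d = 2 - 1/(-9) = 2 - 1*(-⅑) = 2 + ⅑ = 19/9 ≈ 2.1111)
z = -1 (z = 5 - 6 = -1)
B(F, Y) = -⅔ + F/6 (B(F, Y) = (F - 4)/6 = (-4 + F)/6 = -⅔ + F/6)
k(T, A) = 1 - A (k(T, A) = -5/(-5) + A/(-1) = -5*(-⅕) + A*(-1) = 1 - A)
L(10, 7)*(k(d, B(4, 3)) + 58) = 10*((1 - (-⅔ + (⅙)*4)) + 58) = 10*((1 - (-⅔ + ⅔)) + 58) = 10*((1 - 1*0) + 58) = 10*((1 + 0) + 58) = 10*(1 + 58) = 10*59 = 590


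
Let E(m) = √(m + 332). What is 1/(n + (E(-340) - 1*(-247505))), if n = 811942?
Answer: 1059447/1122427945817 - 2*I*√2/1122427945817 ≈ 9.4389e-7 - 2.5199e-12*I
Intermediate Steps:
E(m) = √(332 + m)
1/(n + (E(-340) - 1*(-247505))) = 1/(811942 + (√(332 - 340) - 1*(-247505))) = 1/(811942 + (√(-8) + 247505)) = 1/(811942 + (2*I*√2 + 247505)) = 1/(811942 + (247505 + 2*I*√2)) = 1/(1059447 + 2*I*√2)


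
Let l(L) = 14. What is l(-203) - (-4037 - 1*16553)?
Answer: 20604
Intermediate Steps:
l(-203) - (-4037 - 1*16553) = 14 - (-4037 - 1*16553) = 14 - (-4037 - 16553) = 14 - 1*(-20590) = 14 + 20590 = 20604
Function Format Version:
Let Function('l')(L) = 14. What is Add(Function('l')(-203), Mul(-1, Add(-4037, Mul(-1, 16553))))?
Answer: 20604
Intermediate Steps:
Add(Function('l')(-203), Mul(-1, Add(-4037, Mul(-1, 16553)))) = Add(14, Mul(-1, Add(-4037, Mul(-1, 16553)))) = Add(14, Mul(-1, Add(-4037, -16553))) = Add(14, Mul(-1, -20590)) = Add(14, 20590) = 20604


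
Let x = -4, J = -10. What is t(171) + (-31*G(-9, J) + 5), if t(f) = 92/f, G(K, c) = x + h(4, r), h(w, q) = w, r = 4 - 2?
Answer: 947/171 ≈ 5.5380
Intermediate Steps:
r = 2
G(K, c) = 0 (G(K, c) = -4 + 4 = 0)
t(171) + (-31*G(-9, J) + 5) = 92/171 + (-31*0 + 5) = 92*(1/171) + (0 + 5) = 92/171 + 5 = 947/171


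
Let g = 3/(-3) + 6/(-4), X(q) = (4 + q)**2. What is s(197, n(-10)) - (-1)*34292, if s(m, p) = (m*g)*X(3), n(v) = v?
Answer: 20319/2 ≈ 10160.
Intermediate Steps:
g = -5/2 (g = 3*(-1/3) + 6*(-1/4) = -1 - 3/2 = -5/2 ≈ -2.5000)
s(m, p) = -245*m/2 (s(m, p) = (m*(-5/2))*(4 + 3)**2 = -5*m/2*7**2 = -5*m/2*49 = -245*m/2)
s(197, n(-10)) - (-1)*34292 = -245/2*197 - (-1)*34292 = -48265/2 - 1*(-34292) = -48265/2 + 34292 = 20319/2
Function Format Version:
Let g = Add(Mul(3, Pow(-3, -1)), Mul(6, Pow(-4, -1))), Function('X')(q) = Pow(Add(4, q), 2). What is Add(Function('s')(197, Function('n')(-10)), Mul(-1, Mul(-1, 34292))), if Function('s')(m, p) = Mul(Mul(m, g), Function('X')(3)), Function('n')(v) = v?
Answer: Rational(20319, 2) ≈ 10160.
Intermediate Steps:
g = Rational(-5, 2) (g = Add(Mul(3, Rational(-1, 3)), Mul(6, Rational(-1, 4))) = Add(-1, Rational(-3, 2)) = Rational(-5, 2) ≈ -2.5000)
Function('s')(m, p) = Mul(Rational(-245, 2), m) (Function('s')(m, p) = Mul(Mul(m, Rational(-5, 2)), Pow(Add(4, 3), 2)) = Mul(Mul(Rational(-5, 2), m), Pow(7, 2)) = Mul(Mul(Rational(-5, 2), m), 49) = Mul(Rational(-245, 2), m))
Add(Function('s')(197, Function('n')(-10)), Mul(-1, Mul(-1, 34292))) = Add(Mul(Rational(-245, 2), 197), Mul(-1, Mul(-1, 34292))) = Add(Rational(-48265, 2), Mul(-1, -34292)) = Add(Rational(-48265, 2), 34292) = Rational(20319, 2)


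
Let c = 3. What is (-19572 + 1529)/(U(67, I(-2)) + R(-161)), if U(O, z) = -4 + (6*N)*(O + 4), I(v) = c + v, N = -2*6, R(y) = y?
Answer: 18043/5277 ≈ 3.4192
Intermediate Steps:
N = -12
I(v) = 3 + v
U(O, z) = -292 - 72*O (U(O, z) = -4 + (6*(-12))*(O + 4) = -4 - 72*(4 + O) = -4 + (-288 - 72*O) = -292 - 72*O)
(-19572 + 1529)/(U(67, I(-2)) + R(-161)) = (-19572 + 1529)/((-292 - 72*67) - 161) = -18043/((-292 - 4824) - 161) = -18043/(-5116 - 161) = -18043/(-5277) = -18043*(-1/5277) = 18043/5277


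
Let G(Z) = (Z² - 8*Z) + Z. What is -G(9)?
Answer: -18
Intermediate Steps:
G(Z) = Z² - 7*Z
-G(9) = -9*(-7 + 9) = -9*2 = -1*18 = -18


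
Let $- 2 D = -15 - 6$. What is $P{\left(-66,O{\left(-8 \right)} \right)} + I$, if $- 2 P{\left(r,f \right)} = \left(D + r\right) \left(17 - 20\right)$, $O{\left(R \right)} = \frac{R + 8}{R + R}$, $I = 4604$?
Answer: $\frac{18083}{4} \approx 4520.8$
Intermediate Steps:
$D = \frac{21}{2}$ ($D = - \frac{-15 - 6}{2} = \left(- \frac{1}{2}\right) \left(-21\right) = \frac{21}{2} \approx 10.5$)
$O{\left(R \right)} = \frac{8 + R}{2 R}$
$P{\left(r,f \right)} = \frac{63}{4} + \frac{3 r}{2}$ ($P{\left(r,f \right)} = - \frac{\left(\frac{21}{2} + r\right) \left(17 - 20\right)}{2} = - \frac{\left(\frac{21}{2} + r\right) \left(-3\right)}{2} = - \frac{- \frac{63}{2} - 3 r}{2} = \frac{63}{4} + \frac{3 r}{2}$)
$P{\left(-66,O{\left(-8 \right)} \right)} + I = \left(\frac{63}{4} + \frac{3}{2} \left(-66\right)\right) + 4604 = \left(\frac{63}{4} - 99\right) + 4604 = - \frac{333}{4} + 4604 = \frac{18083}{4}$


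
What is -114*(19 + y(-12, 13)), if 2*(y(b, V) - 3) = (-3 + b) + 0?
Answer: -1653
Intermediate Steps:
y(b, V) = 3/2 + b/2 (y(b, V) = 3 + ((-3 + b) + 0)/2 = 3 + (-3 + b)/2 = 3 + (-3/2 + b/2) = 3/2 + b/2)
-114*(19 + y(-12, 13)) = -114*(19 + (3/2 + (½)*(-12))) = -114*(19 + (3/2 - 6)) = -114*(19 - 9/2) = -114*29/2 = -1653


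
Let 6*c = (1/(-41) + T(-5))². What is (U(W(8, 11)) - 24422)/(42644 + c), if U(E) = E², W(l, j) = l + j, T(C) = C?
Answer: -121339623/215074910 ≈ -0.56417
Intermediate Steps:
W(l, j) = j + l
c = 21218/5043 (c = (1/(-41) - 5)²/6 = (-1/41 - 5)²/6 = (-206/41)²/6 = (⅙)*(42436/1681) = 21218/5043 ≈ 4.2074)
(U(W(8, 11)) - 24422)/(42644 + c) = ((11 + 8)² - 24422)/(42644 + 21218/5043) = (19² - 24422)/(215074910/5043) = (361 - 24422)*(5043/215074910) = -24061*5043/215074910 = -121339623/215074910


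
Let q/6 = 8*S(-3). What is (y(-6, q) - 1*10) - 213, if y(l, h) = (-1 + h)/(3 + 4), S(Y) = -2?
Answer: -1658/7 ≈ -236.86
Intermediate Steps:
q = -96 (q = 6*(8*(-2)) = 6*(-16) = -96)
y(l, h) = -⅐ + h/7 (y(l, h) = (-1 + h)/7 = (-1 + h)*(⅐) = -⅐ + h/7)
(y(-6, q) - 1*10) - 213 = ((-⅐ + (⅐)*(-96)) - 1*10) - 213 = ((-⅐ - 96/7) - 10) - 213 = (-97/7 - 10) - 213 = -167/7 - 213 = -1658/7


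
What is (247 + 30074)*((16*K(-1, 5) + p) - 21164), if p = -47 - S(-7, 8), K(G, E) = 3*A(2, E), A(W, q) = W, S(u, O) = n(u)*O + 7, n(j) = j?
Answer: -638742186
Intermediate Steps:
S(u, O) = 7 + O*u (S(u, O) = u*O + 7 = O*u + 7 = 7 + O*u)
K(G, E) = 6 (K(G, E) = 3*2 = 6)
p = 2 (p = -47 - (7 + 8*(-7)) = -47 - (7 - 56) = -47 - 1*(-49) = -47 + 49 = 2)
(247 + 30074)*((16*K(-1, 5) + p) - 21164) = (247 + 30074)*((16*6 + 2) - 21164) = 30321*((96 + 2) - 21164) = 30321*(98 - 21164) = 30321*(-21066) = -638742186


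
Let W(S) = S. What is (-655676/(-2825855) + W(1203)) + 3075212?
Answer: 8693503365501/2825855 ≈ 3.0764e+6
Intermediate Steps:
(-655676/(-2825855) + W(1203)) + 3075212 = (-655676/(-2825855) + 1203) + 3075212 = (-655676*(-1/2825855) + 1203) + 3075212 = (655676/2825855 + 1203) + 3075212 = 3400159241/2825855 + 3075212 = 8693503365501/2825855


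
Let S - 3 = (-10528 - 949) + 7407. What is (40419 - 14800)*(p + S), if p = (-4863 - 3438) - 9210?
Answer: -552806782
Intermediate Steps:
S = -4067 (S = 3 + ((-10528 - 949) + 7407) = 3 + (-11477 + 7407) = 3 - 4070 = -4067)
p = -17511 (p = -8301 - 9210 = -17511)
(40419 - 14800)*(p + S) = (40419 - 14800)*(-17511 - 4067) = 25619*(-21578) = -552806782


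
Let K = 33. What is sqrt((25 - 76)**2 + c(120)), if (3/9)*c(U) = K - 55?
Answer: 13*sqrt(15) ≈ 50.349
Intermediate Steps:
c(U) = -66 (c(U) = 3*(33 - 55) = 3*(-22) = -66)
sqrt((25 - 76)**2 + c(120)) = sqrt((25 - 76)**2 - 66) = sqrt((-51)**2 - 66) = sqrt(2601 - 66) = sqrt(2535) = 13*sqrt(15)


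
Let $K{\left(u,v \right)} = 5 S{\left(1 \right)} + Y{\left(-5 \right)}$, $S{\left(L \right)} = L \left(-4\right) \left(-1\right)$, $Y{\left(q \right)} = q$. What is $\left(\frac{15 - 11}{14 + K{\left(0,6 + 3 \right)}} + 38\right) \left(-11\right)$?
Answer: $- \frac{12166}{29} \approx -419.52$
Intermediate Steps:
$S{\left(L \right)} = 4 L$ ($S{\left(L \right)} = - 4 L \left(-1\right) = 4 L$)
$K{\left(u,v \right)} = 15$ ($K{\left(u,v \right)} = 5 \cdot 4 \cdot 1 - 5 = 5 \cdot 4 - 5 = 20 - 5 = 15$)
$\left(\frac{15 - 11}{14 + K{\left(0,6 + 3 \right)}} + 38\right) \left(-11\right) = \left(\frac{15 - 11}{14 + 15} + 38\right) \left(-11\right) = \left(\frac{4}{29} + 38\right) \left(-11\right) = \frac{1106}{29} \left(-11\right) = - \frac{12166}{29}$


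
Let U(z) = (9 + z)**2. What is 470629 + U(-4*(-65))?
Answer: 542990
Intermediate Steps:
470629 + U(-4*(-65)) = 470629 + (9 - 4*(-65))**2 = 470629 + (9 + 260)**2 = 470629 + 269**2 = 470629 + 72361 = 542990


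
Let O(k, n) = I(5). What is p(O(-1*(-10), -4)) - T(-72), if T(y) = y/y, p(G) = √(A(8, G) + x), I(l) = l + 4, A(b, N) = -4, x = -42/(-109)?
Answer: -1 + I*√42946/109 ≈ -1.0 + 1.9012*I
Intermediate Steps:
x = 42/109 (x = -42*(-1/109) = 42/109 ≈ 0.38532)
I(l) = 4 + l
O(k, n) = 9 (O(k, n) = 4 + 5 = 9)
p(G) = I*√42946/109 (p(G) = √(-4 + 42/109) = √(-394/109) = I*√42946/109)
T(y) = 1
p(O(-1*(-10), -4)) - T(-72) = I*√42946/109 - 1*1 = I*√42946/109 - 1 = -1 + I*√42946/109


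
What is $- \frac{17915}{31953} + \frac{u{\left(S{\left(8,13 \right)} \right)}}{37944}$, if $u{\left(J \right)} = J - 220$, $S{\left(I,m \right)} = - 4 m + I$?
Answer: $- \frac{3186122}{5613077} \approx -0.56763$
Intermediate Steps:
$S{\left(I,m \right)} = I - 4 m$
$u{\left(J \right)} = -220 + J$
$- \frac{17915}{31953} + \frac{u{\left(S{\left(8,13 \right)} \right)}}{37944} = - \frac{17915}{31953} + \frac{-220 + \left(8 - 52\right)}{37944} = \left(-17915\right) \frac{1}{31953} + \left(-220 + \left(8 - 52\right)\right) \frac{1}{37944} = - \frac{17915}{31953} + \left(-220 - 44\right) \frac{1}{37944} = - \frac{17915}{31953} - \frac{11}{1581} = - \frac{3186122}{5613077}$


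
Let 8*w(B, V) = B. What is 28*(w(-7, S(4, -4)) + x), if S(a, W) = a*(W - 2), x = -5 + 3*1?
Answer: -161/2 ≈ -80.500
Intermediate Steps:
x = -2 (x = -5 + 3 = -2)
S(a, W) = a*(-2 + W)
w(B, V) = B/8
28*(w(-7, S(4, -4)) + x) = 28*((⅛)*(-7) - 2) = 28*(-7/8 - 2) = 28*(-23/8) = -161/2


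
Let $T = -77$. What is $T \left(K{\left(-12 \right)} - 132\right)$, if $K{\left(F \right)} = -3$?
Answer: $10395$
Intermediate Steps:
$T \left(K{\left(-12 \right)} - 132\right) = - 77 \left(-3 - 132\right) = \left(-77\right) \left(-135\right) = 10395$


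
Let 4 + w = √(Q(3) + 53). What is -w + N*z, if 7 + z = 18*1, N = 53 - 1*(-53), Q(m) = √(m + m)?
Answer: 1170 - √(53 + √6) ≈ 1162.6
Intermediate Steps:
Q(m) = √2*√m (Q(m) = √(2*m) = √2*√m)
w = -4 + √(53 + √6) (w = -4 + √(√2*√3 + 53) = -4 + √(√6 + 53) = -4 + √(53 + √6) ≈ 3.4464)
N = 106 (N = 53 + 53 = 106)
z = 11 (z = -7 + 18*1 = -7 + 18 = 11)
-w + N*z = -(-4 + √(53 + √6)) + 106*11 = (4 - √(53 + √6)) + 1166 = 1170 - √(53 + √6)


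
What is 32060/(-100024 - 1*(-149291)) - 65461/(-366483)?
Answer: 14974512067/18055517961 ≈ 0.82936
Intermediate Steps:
32060/(-100024 - 1*(-149291)) - 65461/(-366483) = 32060/(-100024 + 149291) - 65461*(-1/366483) = 32060/49267 + 65461/366483 = 14974512067/18055517961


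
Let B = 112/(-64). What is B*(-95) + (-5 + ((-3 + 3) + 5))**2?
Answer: 665/4 ≈ 166.25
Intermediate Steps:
B = -7/4 (B = 112*(-1/64) = -7/4 ≈ -1.7500)
B*(-95) + (-5 + ((-3 + 3) + 5))**2 = -7/4*(-95) + (-5 + ((-3 + 3) + 5))**2 = 665/4 + (-5 + (0 + 5))**2 = 665/4 + (-5 + 5)**2 = 665/4 + 0**2 = 665/4 + 0 = 665/4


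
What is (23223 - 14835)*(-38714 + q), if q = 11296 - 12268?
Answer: -332886168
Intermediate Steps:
q = -972
(23223 - 14835)*(-38714 + q) = (23223 - 14835)*(-38714 - 972) = 8388*(-39686) = -332886168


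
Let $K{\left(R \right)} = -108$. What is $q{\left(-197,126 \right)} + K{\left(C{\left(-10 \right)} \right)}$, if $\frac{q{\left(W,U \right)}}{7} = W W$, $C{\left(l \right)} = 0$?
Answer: $271555$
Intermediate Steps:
$q{\left(W,U \right)} = 7 W^{2}$ ($q{\left(W,U \right)} = 7 W W = 7 W^{2}$)
$q{\left(-197,126 \right)} + K{\left(C{\left(-10 \right)} \right)} = 7 \left(-197\right)^{2} - 108 = 7 \cdot 38809 - 108 = 271663 - 108 = 271555$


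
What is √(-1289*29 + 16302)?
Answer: I*√21079 ≈ 145.19*I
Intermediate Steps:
√(-1289*29 + 16302) = √(-37381 + 16302) = √(-21079) = I*√21079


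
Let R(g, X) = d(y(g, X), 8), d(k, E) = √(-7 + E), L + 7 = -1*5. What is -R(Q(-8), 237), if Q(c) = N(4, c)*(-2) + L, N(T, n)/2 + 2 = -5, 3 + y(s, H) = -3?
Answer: -1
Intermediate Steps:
y(s, H) = -6 (y(s, H) = -3 - 3 = -6)
N(T, n) = -14 (N(T, n) = -4 + 2*(-5) = -4 - 10 = -14)
L = -12 (L = -7 - 1*5 = -7 - 5 = -12)
Q(c) = 16 (Q(c) = -14*(-2) - 12 = 28 - 12 = 16)
R(g, X) = 1 (R(g, X) = √(-7 + 8) = √1 = 1)
-R(Q(-8), 237) = -1*1 = -1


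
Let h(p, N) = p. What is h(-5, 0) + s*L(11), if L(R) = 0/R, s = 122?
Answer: -5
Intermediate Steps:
L(R) = 0
h(-5, 0) + s*L(11) = -5 + 122*0 = -5 + 0 = -5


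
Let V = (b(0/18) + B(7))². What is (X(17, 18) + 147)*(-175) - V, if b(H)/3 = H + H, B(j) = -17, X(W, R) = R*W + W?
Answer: -82539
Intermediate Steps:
X(W, R) = W + R*W
b(H) = 6*H (b(H) = 3*(H + H) = 3*(2*H) = 6*H)
V = 289 (V = (6*(0/18) - 17)² = (6*(0*(1/18)) - 17)² = (6*0 - 17)² = (0 - 17)² = (-17)² = 289)
(X(17, 18) + 147)*(-175) - V = (17*(1 + 18) + 147)*(-175) - 1*289 = (17*19 + 147)*(-175) - 289 = (323 + 147)*(-175) - 289 = 470*(-175) - 289 = -82250 - 289 = -82539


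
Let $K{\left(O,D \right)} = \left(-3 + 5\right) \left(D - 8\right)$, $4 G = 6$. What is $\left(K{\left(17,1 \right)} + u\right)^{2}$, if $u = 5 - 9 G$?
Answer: $\frac{2025}{4} \approx 506.25$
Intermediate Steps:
$G = \frac{3}{2}$ ($G = \frac{1}{4} \cdot 6 = \frac{3}{2} \approx 1.5$)
$K{\left(O,D \right)} = -16 + 2 D$ ($K{\left(O,D \right)} = 2 \left(-8 + D\right) = -16 + 2 D$)
$u = - \frac{17}{2}$ ($u = 5 - \frac{27}{2} = - \frac{17}{2} \approx -8.5$)
$\left(K{\left(17,1 \right)} + u\right)^{2} = \left(\left(-16 + 2 \cdot 1\right) - \frac{17}{2}\right)^{2} = \left(\left(-16 + 2\right) - \frac{17}{2}\right)^{2} = \left(-14 - \frac{17}{2}\right)^{2} = \left(- \frac{45}{2}\right)^{2} = \frac{2025}{4}$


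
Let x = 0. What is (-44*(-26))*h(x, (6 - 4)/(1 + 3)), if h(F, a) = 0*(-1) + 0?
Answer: 0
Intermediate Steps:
h(F, a) = 0 (h(F, a) = 0 + 0 = 0)
(-44*(-26))*h(x, (6 - 4)/(1 + 3)) = -44*(-26)*0 = 1144*0 = 0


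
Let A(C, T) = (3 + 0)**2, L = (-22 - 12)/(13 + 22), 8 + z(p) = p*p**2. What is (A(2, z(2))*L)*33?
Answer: -10098/35 ≈ -288.51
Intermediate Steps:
z(p) = -8 + p**3 (z(p) = -8 + p*p**2 = -8 + p**3)
L = -34/35 ≈ -0.97143
A(C, T) = 9 (A(C, T) = 3**2 = 9)
(A(2, z(2))*L)*33 = (9*(-34/35))*33 = -306/35*33 = -10098/35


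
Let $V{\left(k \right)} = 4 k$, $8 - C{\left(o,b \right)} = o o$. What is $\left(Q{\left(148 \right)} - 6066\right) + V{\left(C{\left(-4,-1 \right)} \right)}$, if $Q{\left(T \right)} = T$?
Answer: $-5950$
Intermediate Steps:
$C{\left(o,b \right)} = 8 - o^{2}$ ($C{\left(o,b \right)} = 8 - o o = 8 - o^{2}$)
$\left(Q{\left(148 \right)} - 6066\right) + V{\left(C{\left(-4,-1 \right)} \right)} = \left(148 - 6066\right) + 4 \left(8 - \left(-4\right)^{2}\right) = -5918 + 4 \left(8 - 16\right) = -5918 + 4 \left(-8\right) = -5918 - 32 = -5950$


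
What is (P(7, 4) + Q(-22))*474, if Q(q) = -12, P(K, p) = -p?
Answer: -7584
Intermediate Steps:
(P(7, 4) + Q(-22))*474 = (-1*4 - 12)*474 = (-4 - 12)*474 = -16*474 = -7584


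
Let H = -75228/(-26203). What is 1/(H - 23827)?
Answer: -26203/624263653 ≈ -4.1974e-5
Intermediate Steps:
H = 75228/26203 (H = -75228*(-1/26203) = 75228/26203 ≈ 2.8710)
1/(H - 23827) = 1/(75228/26203 - 23827) = 1/(-624263653/26203) = -26203/624263653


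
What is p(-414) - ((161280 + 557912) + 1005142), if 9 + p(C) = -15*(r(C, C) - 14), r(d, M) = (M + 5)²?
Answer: -4233348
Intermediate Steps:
r(d, M) = (5 + M)²
p(C) = 201 - 15*(5 + C)² (p(C) = -9 - 15*((5 + C)² - 14) = -9 - 15*(-14 + (5 + C)²) = -9 + (210 - 15*(5 + C)²) = 201 - 15*(5 + C)²)
p(-414) - ((161280 + 557912) + 1005142) = (201 - 15*(5 - 414)²) - ((161280 + 557912) + 1005142) = (201 - 15*(-409)²) - (719192 + 1005142) = (201 - 15*167281) - 1*1724334 = (201 - 2509215) - 1724334 = -2509014 - 1724334 = -4233348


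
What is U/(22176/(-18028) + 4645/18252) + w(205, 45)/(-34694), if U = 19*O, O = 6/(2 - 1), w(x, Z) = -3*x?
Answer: -325305462729729/2784334808662 ≈ -116.83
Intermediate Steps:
O = 6 (O = 6/1 = 1*6 = 6)
U = 114 (U = 19*6 = 114)
U/(22176/(-18028) + 4645/18252) + w(205, 45)/(-34694) = 114/(22176/(-18028) + 4645/18252) - 3*205/(-34694) = 114/(22176*(-1/18028) + 4645*(1/18252)) - 615*(-1/34694) = 114/(-5544/4507 + 4645/18252) + 615/34694 = 114/(-80254073/82261764) + 615/34694 = 114*(-82261764/80254073) + 615/34694 = -9377841096/80254073 + 615/34694 = -325305462729729/2784334808662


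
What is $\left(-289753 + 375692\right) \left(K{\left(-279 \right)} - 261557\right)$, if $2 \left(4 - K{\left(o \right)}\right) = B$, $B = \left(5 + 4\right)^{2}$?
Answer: $- \frac{44962167593}{2} \approx -2.2481 \cdot 10^{10}$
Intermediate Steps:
$B = 81$ ($B = 9^{2} = 81$)
$K{\left(o \right)} = - \frac{73}{2}$ ($K{\left(o \right)} = 4 - \frac{81}{2} = - \frac{73}{2}$)
$\left(-289753 + 375692\right) \left(K{\left(-279 \right)} - 261557\right) = \left(-289753 + 375692\right) \left(- \frac{73}{2} - 261557\right) = 85939 \left(- \frac{523187}{2}\right) = - \frac{44962167593}{2}$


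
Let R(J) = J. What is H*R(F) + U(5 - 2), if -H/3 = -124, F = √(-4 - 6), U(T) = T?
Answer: 3 + 372*I*√10 ≈ 3.0 + 1176.4*I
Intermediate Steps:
F = I*√10 (F = √(-10) = I*√10 ≈ 3.1623*I)
H = 372 (H = -3*(-124) = 372)
H*R(F) + U(5 - 2) = 372*(I*√10) + (5 - 2) = 372*I*√10 + 3 = 3 + 372*I*√10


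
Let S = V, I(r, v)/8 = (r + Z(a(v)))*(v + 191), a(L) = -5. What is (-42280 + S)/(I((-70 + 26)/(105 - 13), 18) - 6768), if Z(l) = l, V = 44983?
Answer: -391/2304 ≈ -0.16970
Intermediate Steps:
I(r, v) = 8*(-5 + r)*(191 + v) (I(r, v) = 8*((r - 5)*(v + 191)) = 8*((-5 + r)*(191 + v)) = 8*(-5 + r)*(191 + v))
S = 44983
(-42280 + S)/(I((-70 + 26)/(105 - 13), 18) - 6768) = (-42280 + 44983)/((-7640 - 40*18 + 1528*((-70 + 26)/(105 - 13)) + 8*((-70 + 26)/(105 - 13))*18) - 6768) = 2703/((-7640 - 720 + 1528*(-44/92) + 8*(-44/92)*18) - 6768) = 2703/((-7640 - 720 + 1528*(-44*1/92) + 8*(-44*1/92)*18) - 6768) = 2703/((-7640 - 720 + 1528*(-11/23) + 8*(-11/23)*18) - 6768) = 2703/((-7640 - 720 - 16808/23 - 1584/23) - 6768) = 2703/(-210672/23 - 6768) = 2703/(-366336/23) = 2703*(-23/366336) = -391/2304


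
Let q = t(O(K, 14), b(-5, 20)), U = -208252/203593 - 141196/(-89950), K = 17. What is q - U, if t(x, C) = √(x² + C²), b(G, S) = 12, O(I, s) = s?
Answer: -5007124914/9156595175 + 2*√85 ≈ 17.892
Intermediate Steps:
U = 5007124914/9156595175 (U = -208252*1/203593 - 141196*(-1/89950) = -208252/203593 + 70598/44975 = 5007124914/9156595175 ≈ 0.54683)
t(x, C) = √(C² + x²)
q = 2*√85 (q = √(12² + 14²) = √(144 + 196) = √340 = 2*√85 ≈ 18.439)
q - U = 2*√85 - 1*5007124914/9156595175 = 2*√85 - 5007124914/9156595175 = -5007124914/9156595175 + 2*√85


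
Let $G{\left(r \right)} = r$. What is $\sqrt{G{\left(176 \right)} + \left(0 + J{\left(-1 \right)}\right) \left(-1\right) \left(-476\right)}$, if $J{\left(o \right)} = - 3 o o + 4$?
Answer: $2 \sqrt{163} \approx 25.534$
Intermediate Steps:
$J{\left(o \right)} = 4 - 3 o^{2}$ ($J{\left(o \right)} = - 3 o^{2} + 4 = 4 - 3 o^{2}$)
$\sqrt{G{\left(176 \right)} + \left(0 + J{\left(-1 \right)}\right) \left(-1\right) \left(-476\right)} = \sqrt{176 + \left(0 + \left(4 - 3 \left(-1\right)^{2}\right)\right) \left(-1\right) \left(-476\right)} = \sqrt{176 + \left(0 + \left(4 - 3\right)\right) \left(-1\right) \left(-476\right)} = \sqrt{176 + \left(0 + 1\right) \left(-1\right) \left(-476\right)} = \sqrt{176 + 1 \left(-1\right) \left(-476\right)} = \sqrt{176 - -476} = \sqrt{176 + 476} = \sqrt{652} = 2 \sqrt{163}$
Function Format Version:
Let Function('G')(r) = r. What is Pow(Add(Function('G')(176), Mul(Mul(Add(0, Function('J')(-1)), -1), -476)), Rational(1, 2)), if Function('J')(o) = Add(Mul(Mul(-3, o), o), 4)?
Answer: Mul(2, Pow(163, Rational(1, 2))) ≈ 25.534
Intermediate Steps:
Function('J')(o) = Add(4, Mul(-3, Pow(o, 2))) (Function('J')(o) = Add(Mul(-3, Pow(o, 2)), 4) = Add(4, Mul(-3, Pow(o, 2))))
Pow(Add(Function('G')(176), Mul(Mul(Add(0, Function('J')(-1)), -1), -476)), Rational(1, 2)) = Pow(Add(176, Mul(Mul(Add(0, Add(4, Mul(-3, Pow(-1, 2)))), -1), -476)), Rational(1, 2)) = Pow(Add(176, Mul(Mul(Add(0, Add(4, Mul(-3, 1))), -1), -476)), Rational(1, 2)) = Pow(Add(176, Mul(Mul(Add(0, Add(4, -3)), -1), -476)), Rational(1, 2)) = Pow(Add(176, Mul(Mul(Add(0, 1), -1), -476)), Rational(1, 2)) = Pow(Add(176, Mul(Mul(1, -1), -476)), Rational(1, 2)) = Pow(Add(176, Mul(-1, -476)), Rational(1, 2)) = Pow(Add(176, 476), Rational(1, 2)) = Pow(652, Rational(1, 2)) = Mul(2, Pow(163, Rational(1, 2)))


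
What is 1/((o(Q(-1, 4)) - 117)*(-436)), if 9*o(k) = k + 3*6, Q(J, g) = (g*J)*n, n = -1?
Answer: 9/449516 ≈ 2.0022e-5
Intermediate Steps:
Q(J, g) = -J*g (Q(J, g) = (g*J)*(-1) = (J*g)*(-1) = -J*g)
o(k) = 2 + k/9 (o(k) = (k + 3*6)/9 = (k + 18)/9 = (18 + k)/9 = 2 + k/9)
1/((o(Q(-1, 4)) - 117)*(-436)) = 1/(((2 + (-1*(-1)*4)/9) - 117)*(-436)) = 1/(((2 + (1/9)*4) - 117)*(-436)) = 1/(((2 + 4/9) - 117)*(-436)) = 1/((22/9 - 117)*(-436)) = 1/(-1031/9*(-436)) = 1/(449516/9) = 9/449516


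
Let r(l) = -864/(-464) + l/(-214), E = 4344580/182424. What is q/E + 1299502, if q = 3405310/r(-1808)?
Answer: 4563975837575084/3475012313 ≈ 1.3134e+6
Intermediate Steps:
E = 1086145/45606 (E = 4344580*(1/182424) = 1086145/45606 ≈ 23.816)
r(l) = 54/29 - l/214 (r(l) = -864*(-1/464) + l*(-1/214) = 54/29 - l/214)
q = 5283338465/15997 (q = 3405310/(54/29 - 1/214*(-1808)) = 3405310/(54/29 + 904/107) = 3405310/(31994/3103) = 3405310*(3103/31994) = 5283338465/15997 ≈ 3.3027e+5)
q/E + 1299502 = 5283338465/(15997*(1086145/45606)) + 1299502 = (5283338465/15997)*(45606/1086145) + 1299502 = 48190386806958/3475012313 + 1299502 = 4563975837575084/3475012313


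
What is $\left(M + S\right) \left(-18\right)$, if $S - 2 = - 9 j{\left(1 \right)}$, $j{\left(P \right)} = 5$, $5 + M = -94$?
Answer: $2556$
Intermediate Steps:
$M = -99$ ($M = -5 - 94 = -99$)
$S = -43$ ($S = 2 - 45 = -43$)
$\left(M + S\right) \left(-18\right) = \left(-99 - 43\right) \left(-18\right) = \left(-142\right) \left(-18\right) = 2556$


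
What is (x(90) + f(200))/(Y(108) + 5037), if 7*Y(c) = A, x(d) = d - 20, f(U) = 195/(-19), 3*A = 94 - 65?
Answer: 23835/2010314 ≈ 0.011856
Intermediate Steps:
A = 29/3 (A = (94 - 65)/3 = (⅓)*29 = 29/3 ≈ 9.6667)
f(U) = -195/19 (f(U) = 195*(-1/19) = -195/19)
x(d) = -20 + d
Y(c) = 29/21 (Y(c) = (⅐)*(29/3) = 29/21)
(x(90) + f(200))/(Y(108) + 5037) = ((-20 + 90) - 195/19)/(29/21 + 5037) = (70 - 195/19)/(105806/21) = (1135/19)*(21/105806) = 23835/2010314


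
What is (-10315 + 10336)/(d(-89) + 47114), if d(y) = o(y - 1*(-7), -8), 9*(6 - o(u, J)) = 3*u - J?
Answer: 189/424318 ≈ 0.00044542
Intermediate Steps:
o(u, J) = 6 - u/3 + J/9 (o(u, J) = 6 - (3*u - J)/9 = 6 - (-J + 3*u)/9 = 6 + (-u/3 + J/9) = 6 - u/3 + J/9)
d(y) = 25/9 - y/3 (d(y) = 6 - (y - 1*(-7))/3 + (⅑)*(-8) = 6 - (y + 7)/3 - 8/9 = 6 - (7 + y)/3 - 8/9 = 6 + (-7/3 - y/3) - 8/9 = 25/9 - y/3)
(-10315 + 10336)/(d(-89) + 47114) = (-10315 + 10336)/((25/9 - ⅓*(-89)) + 47114) = 21/((25/9 + 89/3) + 47114) = 21/(292/9 + 47114) = 21/(424318/9) = 21*(9/424318) = 189/424318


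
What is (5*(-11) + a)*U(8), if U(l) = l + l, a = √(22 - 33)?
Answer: -880 + 16*I*√11 ≈ -880.0 + 53.066*I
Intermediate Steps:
a = I*√11 (a = √(-11) = I*√11 ≈ 3.3166*I)
U(l) = 2*l
(5*(-11) + a)*U(8) = (5*(-11) + I*√11)*(2*8) = (-55 + I*√11)*16 = -880 + 16*I*√11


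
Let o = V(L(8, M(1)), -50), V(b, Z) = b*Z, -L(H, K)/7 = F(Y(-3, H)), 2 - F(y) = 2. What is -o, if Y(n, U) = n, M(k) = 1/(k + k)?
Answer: 0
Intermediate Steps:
M(k) = 1/(2*k)
F(y) = 0 (F(y) = 2 - 1*2 = 2 - 2 = 0)
L(H, K) = 0 (L(H, K) = -7*0 = 0)
V(b, Z) = Z*b
o = 0 (o = -50*0 = 0)
-o = -1*0 = 0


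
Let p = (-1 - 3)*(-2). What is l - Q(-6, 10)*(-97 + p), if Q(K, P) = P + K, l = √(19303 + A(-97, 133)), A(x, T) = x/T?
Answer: 356 + √341437866/133 ≈ 494.93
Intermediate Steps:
l = √341437866/133 (l = √(19303 - 97/133) = √(2567202/133) = √341437866/133 ≈ 138.93)
Q(K, P) = K + P
p = 8 (p = -4*(-2) = 8)
l - Q(-6, 10)*(-97 + p) = √341437866/133 - (-6 + 10)*(-97 + 8) = √341437866/133 - 4*(-89) = √341437866/133 - 1*(-356) = √341437866/133 + 356 = 356 + √341437866/133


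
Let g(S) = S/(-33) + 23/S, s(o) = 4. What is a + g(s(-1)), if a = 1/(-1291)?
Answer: 959081/170412 ≈ 5.6280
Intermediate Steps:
g(S) = 23/S - S/33 (g(S) = S*(-1/33) + 23/S = -S/33 + 23/S = 23/S - S/33)
a = -1/1291 ≈ -0.00077459
a + g(s(-1)) = -1/1291 + (23/4 - 1/33*4) = -1/1291 + (23*(¼) - 4/33) = -1/1291 + (23/4 - 4/33) = -1/1291 + 743/132 = 959081/170412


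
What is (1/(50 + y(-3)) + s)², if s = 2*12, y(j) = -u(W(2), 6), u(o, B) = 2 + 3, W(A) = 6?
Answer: 1168561/2025 ≈ 577.07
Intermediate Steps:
u(o, B) = 5
y(j) = -5 (y(j) = -1*5 = -5)
s = 24
(1/(50 + y(-3)) + s)² = (1/(50 - 5) + 24)² = (1/45 + 24)² = (1081/45)² = 1168561/2025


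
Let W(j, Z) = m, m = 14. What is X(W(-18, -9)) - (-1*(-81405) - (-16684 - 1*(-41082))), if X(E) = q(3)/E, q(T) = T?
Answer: -798095/14 ≈ -57007.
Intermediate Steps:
W(j, Z) = 14
X(E) = 3/E
X(W(-18, -9)) - (-1*(-81405) - (-16684 - 1*(-41082))) = 3/14 - (-1*(-81405) - (-16684 - 1*(-41082))) = 3*(1/14) - (81405 - (-16684 + 41082)) = 3/14 - (81405 - 1*24398) = 3/14 - (81405 - 24398) = 3/14 - 1*57007 = 3/14 - 57007 = -798095/14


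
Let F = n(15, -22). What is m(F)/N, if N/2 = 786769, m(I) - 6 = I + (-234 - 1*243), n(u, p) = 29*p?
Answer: -1109/1573538 ≈ -0.00070478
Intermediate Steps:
F = -638 (F = 29*(-22) = -638)
m(I) = -471 + I (m(I) = 6 + (I + (-234 - 1*243)) = 6 + (I + (-234 - 243)) = 6 + (I - 477) = 6 + (-477 + I) = -471 + I)
N = 1573538 (N = 2*786769 = 1573538)
m(F)/N = (-471 - 638)/1573538 = -1109*1/1573538 = -1109/1573538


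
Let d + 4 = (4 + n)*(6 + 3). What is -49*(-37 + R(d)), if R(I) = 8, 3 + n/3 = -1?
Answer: 1421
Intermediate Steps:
n = -12 (n = -9 + 3*(-1) = -9 - 3 = -12)
d = -76 (d = -4 + (4 - 12)*(6 + 3) = -4 - 8*9 = -4 - 72 = -76)
-49*(-37 + R(d)) = -49*(-37 + 8) = -49*(-29) = 1421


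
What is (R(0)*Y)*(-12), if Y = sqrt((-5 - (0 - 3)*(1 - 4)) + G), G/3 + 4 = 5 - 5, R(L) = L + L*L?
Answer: 0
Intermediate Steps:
R(L) = L + L**2
G = -12 (G = -12 + 3*(5 - 5) = -12 + 3*0 = -12 + 0 = -12)
Y = I*sqrt(26) (Y = sqrt((-5 - (0 - 3)*(1 - 4)) - 12) = sqrt((-5 - (-3)*(-3)) - 12) = sqrt((-5 - 1*9) - 12) = sqrt((-5 - 9) - 12) = sqrt(-14 - 12) = sqrt(-26) = I*sqrt(26) ≈ 5.099*I)
(R(0)*Y)*(-12) = ((0*(1 + 0))*(I*sqrt(26)))*(-12) = ((0*1)*(I*sqrt(26)))*(-12) = (0*(I*sqrt(26)))*(-12) = 0*(-12) = 0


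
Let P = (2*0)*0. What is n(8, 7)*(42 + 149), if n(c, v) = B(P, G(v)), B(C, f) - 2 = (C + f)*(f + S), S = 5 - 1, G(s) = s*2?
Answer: 48514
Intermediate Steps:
P = 0 (P = 0*0 = 0)
G(s) = 2*s
S = 4
B(C, f) = 2 + (4 + f)*(C + f) (B(C, f) = 2 + (C + f)*(f + 4) = 2 + (C + f)*(4 + f) = 2 + (4 + f)*(C + f))
n(c, v) = 2 + 4*v² + 8*v (n(c, v) = 2 + (2*v)² + 4*0 + 4*(2*v) + 0*(2*v) = 2 + 4*v² + 0 + 8*v + 0 = 2 + 4*v² + 8*v)
n(8, 7)*(42 + 149) = (2 + 4*7² + 8*7)*(42 + 149) = (2 + 4*49 + 56)*191 = (2 + 196 + 56)*191 = 254*191 = 48514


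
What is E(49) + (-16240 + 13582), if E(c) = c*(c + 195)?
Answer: 9298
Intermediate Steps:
E(c) = c*(195 + c)
E(49) + (-16240 + 13582) = 49*(195 + 49) + (-16240 + 13582) = 49*244 - 2658 = 11956 - 2658 = 9298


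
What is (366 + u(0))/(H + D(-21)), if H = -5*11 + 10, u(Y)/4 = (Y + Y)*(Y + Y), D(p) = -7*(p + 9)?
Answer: 122/13 ≈ 9.3846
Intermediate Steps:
D(p) = -63 - 7*p (D(p) = -7*(9 + p) = -63 - 7*p)
u(Y) = 16*Y² (u(Y) = 4*((Y + Y)*(Y + Y)) = 4*((2*Y)*(2*Y)) = 4*(4*Y²) = 16*Y²)
H = -45 (H = -55 + 10 = -45)
(366 + u(0))/(H + D(-21)) = (366 + 16*0²)/(-45 + (-63 - 7*(-21))) = (366 + 16*0)/(-45 + (-63 + 147)) = (366 + 0)/(-45 + 84) = 366/39 = 366*(1/39) = 122/13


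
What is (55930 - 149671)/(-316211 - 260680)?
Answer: 31247/192297 ≈ 0.16249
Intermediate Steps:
(55930 - 149671)/(-316211 - 260680) = -93741/(-576891) = -93741*(-1/576891) = 31247/192297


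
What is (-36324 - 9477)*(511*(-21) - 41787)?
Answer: 2405376918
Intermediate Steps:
(-36324 - 9477)*(511*(-21) - 41787) = -45801*(-10731 - 41787) = -45801*(-52518) = 2405376918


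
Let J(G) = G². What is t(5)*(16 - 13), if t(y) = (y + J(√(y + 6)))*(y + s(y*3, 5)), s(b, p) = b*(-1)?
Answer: -480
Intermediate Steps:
s(b, p) = -b
t(y) = -2*y*(6 + 2*y) (t(y) = (y + (√(y + 6))²)*(y - y*3) = (y + (√(6 + y))²)*(y - 3*y) = (y + (6 + y))*(y - 3*y) = (6 + 2*y)*(-2*y) = -2*y*(6 + 2*y))
t(5)*(16 - 13) = (4*5*(-3 - 1*5))*(16 - 13) = (4*5*(-3 - 5))*3 = (4*5*(-8))*3 = -160*3 = -480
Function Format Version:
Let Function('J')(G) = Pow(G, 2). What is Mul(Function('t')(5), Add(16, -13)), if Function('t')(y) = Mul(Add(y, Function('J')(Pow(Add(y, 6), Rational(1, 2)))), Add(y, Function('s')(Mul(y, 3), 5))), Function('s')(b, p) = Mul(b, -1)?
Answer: -480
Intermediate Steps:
Function('s')(b, p) = Mul(-1, b)
Function('t')(y) = Mul(-2, y, Add(6, Mul(2, y))) (Function('t')(y) = Mul(Add(y, Pow(Pow(Add(y, 6), Rational(1, 2)), 2)), Add(y, Mul(-1, Mul(y, 3)))) = Mul(Add(y, Pow(Pow(Add(6, y), Rational(1, 2)), 2)), Add(y, Mul(-1, Mul(3, y)))) = Mul(Add(y, Add(6, y)), Add(y, Mul(-3, y))) = Mul(Add(6, Mul(2, y)), Mul(-2, y)) = Mul(-2, y, Add(6, Mul(2, y))))
Mul(Function('t')(5), Add(16, -13)) = Mul(Mul(4, 5, Add(-3, Mul(-1, 5))), Add(16, -13)) = Mul(Mul(4, 5, Add(-3, -5)), 3) = Mul(Mul(4, 5, -8), 3) = Mul(-160, 3) = -480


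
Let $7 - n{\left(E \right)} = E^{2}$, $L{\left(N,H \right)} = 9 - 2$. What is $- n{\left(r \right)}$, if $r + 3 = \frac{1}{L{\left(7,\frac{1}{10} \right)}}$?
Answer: $\frac{57}{49} \approx 1.1633$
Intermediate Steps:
$L{\left(N,H \right)} = 7$ ($L{\left(N,H \right)} = 9 - 2 = 7$)
$r = - \frac{20}{7}$ ($r = -3 + \frac{1}{7} = - \frac{20}{7} \approx -2.8571$)
$n{\left(E \right)} = 7 - E^{2}$
$- n{\left(r \right)} = - (7 - \left(- \frac{20}{7}\right)^{2}) = - (7 - \frac{400}{49}) = \left(-1\right) \left(- \frac{57}{49}\right) = \frac{57}{49}$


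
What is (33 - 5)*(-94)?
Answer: -2632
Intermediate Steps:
(33 - 5)*(-94) = 28*(-94) = -2632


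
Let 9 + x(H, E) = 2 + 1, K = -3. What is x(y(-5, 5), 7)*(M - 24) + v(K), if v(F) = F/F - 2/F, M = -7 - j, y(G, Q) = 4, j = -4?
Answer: 491/3 ≈ 163.67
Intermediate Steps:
x(H, E) = -6 (x(H, E) = -9 + (2 + 1) = -9 + 3 = -6)
M = -3 (M = -7 - 1*(-4) = -7 + 4 = -3)
v(F) = 1 - 2/F
x(y(-5, 5), 7)*(M - 24) + v(K) = -6*(-3 - 24) + (-2 - 3)/(-3) = -6*(-27) - ⅓*(-5) = 162 + 5/3 = 491/3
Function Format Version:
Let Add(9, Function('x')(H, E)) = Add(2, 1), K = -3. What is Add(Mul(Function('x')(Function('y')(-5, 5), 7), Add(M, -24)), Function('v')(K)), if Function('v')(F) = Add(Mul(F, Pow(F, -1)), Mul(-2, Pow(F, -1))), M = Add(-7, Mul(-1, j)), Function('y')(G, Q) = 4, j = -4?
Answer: Rational(491, 3) ≈ 163.67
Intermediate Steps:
Function('x')(H, E) = -6 (Function('x')(H, E) = Add(-9, Add(2, 1)) = Add(-9, 3) = -6)
M = -3 (M = Add(-7, Mul(-1, -4)) = Add(-7, 4) = -3)
Function('v')(F) = Add(1, Mul(-2, Pow(F, -1)))
Add(Mul(Function('x')(Function('y')(-5, 5), 7), Add(M, -24)), Function('v')(K)) = Add(Mul(-6, Add(-3, -24)), Mul(Pow(-3, -1), Add(-2, -3))) = Add(Mul(-6, -27), Mul(Rational(-1, 3), -5)) = Add(162, Rational(5, 3)) = Rational(491, 3)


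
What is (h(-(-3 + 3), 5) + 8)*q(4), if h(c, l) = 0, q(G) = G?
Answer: 32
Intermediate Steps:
(h(-(-3 + 3), 5) + 8)*q(4) = (0 + 8)*4 = 8*4 = 32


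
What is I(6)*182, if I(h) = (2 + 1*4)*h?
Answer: 6552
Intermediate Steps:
I(h) = 6*h (I(h) = (2 + 4)*h = 6*h)
I(6)*182 = (6*6)*182 = 36*182 = 6552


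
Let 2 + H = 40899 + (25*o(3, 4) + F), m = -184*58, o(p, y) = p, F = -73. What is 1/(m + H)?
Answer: 1/30227 ≈ 3.3083e-5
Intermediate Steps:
m = -10672
H = 40899 (H = -2 + (40899 + (25*3 - 73)) = -2 + (40899 + (75 - 73)) = -2 + (40899 + 2) = -2 + 40901 = 40899)
1/(m + H) = 1/(-10672 + 40899) = 1/30227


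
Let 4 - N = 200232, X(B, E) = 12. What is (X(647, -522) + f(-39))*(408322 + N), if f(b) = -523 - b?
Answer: -98220368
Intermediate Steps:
N = -200228 (N = 4 - 1*200232 = 4 - 200232 = -200228)
(X(647, -522) + f(-39))*(408322 + N) = (12 + (-523 - 1*(-39)))*(408322 - 200228) = (12 + (-523 + 39))*208094 = (12 - 484)*208094 = -472*208094 = -98220368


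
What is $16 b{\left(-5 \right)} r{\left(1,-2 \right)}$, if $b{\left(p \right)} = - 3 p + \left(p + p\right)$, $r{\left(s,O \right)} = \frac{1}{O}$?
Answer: $-40$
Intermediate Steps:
$b{\left(p \right)} = - p$ ($b{\left(p \right)} = - 3 p + 2 p = - p$)
$16 b{\left(-5 \right)} r{\left(1,-2 \right)} = \frac{16 \left(\left(-1\right) \left(-5\right)\right)}{-2} = 16 \cdot 5 \left(- \frac{1}{2}\right) = 80 \left(- \frac{1}{2}\right) = -40$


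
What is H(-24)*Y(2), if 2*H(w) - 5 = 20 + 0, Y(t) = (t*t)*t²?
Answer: 200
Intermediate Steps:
Y(t) = t⁴ (Y(t) = t²*t² = t⁴)
H(w) = 25/2 (H(w) = 5/2 + (20 + 0)/2 = 5/2 + (½)*20 = 5/2 + 10 = 25/2)
H(-24)*Y(2) = (25/2)*2⁴ = (25/2)*16 = 200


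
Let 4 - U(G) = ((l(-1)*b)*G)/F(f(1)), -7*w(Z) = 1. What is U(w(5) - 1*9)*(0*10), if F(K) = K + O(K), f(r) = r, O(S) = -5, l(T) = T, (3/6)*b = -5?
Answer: 0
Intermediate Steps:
b = -10 (b = 2*(-5) = -10)
w(Z) = -1/7 (w(Z) = -1/7*1 = -1/7)
F(K) = -5 + K (F(K) = K - 5 = -5 + K)
U(G) = 4 + 5*G/2 (U(G) = 4 - (-1*(-10))*G/(-5 + 1) = 4 - 10*G/(-4) = 4 - 10*G*(-1)/4 = 4 - (-5)*G/2 = 4 + 5*G/2)
U(w(5) - 1*9)*(0*10) = (4 + 5*(-1/7 - 1*9)/2)*(0*10) = (4 + 5*(-1/7 - 9)/2)*0 = (4 + (5/2)*(-64/7))*0 = (4 - 160/7)*0 = -132/7*0 = 0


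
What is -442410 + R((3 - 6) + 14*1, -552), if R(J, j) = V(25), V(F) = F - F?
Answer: -442410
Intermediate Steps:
V(F) = 0
R(J, j) = 0
-442410 + R((3 - 6) + 14*1, -552) = -442410 + 0 = -442410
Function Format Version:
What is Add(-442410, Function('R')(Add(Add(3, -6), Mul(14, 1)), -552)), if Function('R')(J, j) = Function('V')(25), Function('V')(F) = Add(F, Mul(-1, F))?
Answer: -442410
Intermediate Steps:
Function('V')(F) = 0
Function('R')(J, j) = 0
Add(-442410, Function('R')(Add(Add(3, -6), Mul(14, 1)), -552)) = Add(-442410, 0) = -442410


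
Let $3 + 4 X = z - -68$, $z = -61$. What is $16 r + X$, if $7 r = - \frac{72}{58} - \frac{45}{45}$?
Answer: $- \frac{837}{203} \approx -4.1232$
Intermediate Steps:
$X = 1$ ($X = - \frac{3}{4} + \frac{-61 - -68}{4} = - \frac{3}{4} + \frac{-61 + 68}{4} = - \frac{3}{4} + \frac{1}{4} \cdot 7 = - \frac{3}{4} + \frac{7}{4} = 1$)
$r = - \frac{65}{203}$ ($r = \frac{- \frac{72}{58} - \frac{45}{45}}{7} = \frac{\left(-72\right) \frac{1}{58} - 1}{7} = \frac{- \frac{36}{29} - 1}{7} = \frac{1}{7} \left(- \frac{65}{29}\right) = - \frac{65}{203} \approx -0.3202$)
$16 r + X = 16 \left(- \frac{65}{203}\right) + 1 = - \frac{1040}{203} + 1 = - \frac{837}{203}$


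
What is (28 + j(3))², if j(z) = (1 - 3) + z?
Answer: 841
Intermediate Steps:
j(z) = -2 + z
(28 + j(3))² = (28 + (-2 + 3))² = (28 + 1)² = 29² = 841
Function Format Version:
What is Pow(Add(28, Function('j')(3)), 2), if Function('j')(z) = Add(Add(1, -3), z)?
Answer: 841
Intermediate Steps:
Function('j')(z) = Add(-2, z)
Pow(Add(28, Function('j')(3)), 2) = Pow(Add(28, Add(-2, 3)), 2) = Pow(Add(28, 1), 2) = Pow(29, 2) = 841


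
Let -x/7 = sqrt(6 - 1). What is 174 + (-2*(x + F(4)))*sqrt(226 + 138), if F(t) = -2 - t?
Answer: 174 + 24*sqrt(91) + 28*sqrt(455) ≈ 1000.2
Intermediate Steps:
x = -7*sqrt(5) (x = -7*sqrt(6 - 1) = -7*sqrt(5) ≈ -15.652)
174 + (-2*(x + F(4)))*sqrt(226 + 138) = 174 + (-2*(-7*sqrt(5) + (-2 - 1*4)))*sqrt(226 + 138) = 174 + (-2*(-7*sqrt(5) + (-2 - 4)))*sqrt(364) = 174 + (-2*(-7*sqrt(5) - 6))*(2*sqrt(91)) = 174 + (-2*(-6 - 7*sqrt(5)))*(2*sqrt(91)) = 174 + (12 + 14*sqrt(5))*(2*sqrt(91)) = 174 + 2*sqrt(91)*(12 + 14*sqrt(5))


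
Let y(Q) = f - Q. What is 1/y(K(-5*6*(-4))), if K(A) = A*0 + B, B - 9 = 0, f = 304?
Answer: 1/295 ≈ 0.0033898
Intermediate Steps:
B = 9 (B = 9 + 0 = 9)
K(A) = 9 (K(A) = A*0 + 9 = 0 + 9 = 9)
y(Q) = 304 - Q
1/y(K(-5*6*(-4))) = 1/(304 - 1*9) = 1/(304 - 9) = 1/295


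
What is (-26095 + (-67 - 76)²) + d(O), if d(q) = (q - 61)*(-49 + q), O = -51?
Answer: 5554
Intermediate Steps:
d(q) = (-61 + q)*(-49 + q)
(-26095 + (-67 - 76)²) + d(O) = (-26095 + (-67 - 76)²) + (2989 + (-51)² - 110*(-51)) = (-26095 + (-143)²) + (2989 + 2601 + 5610) = (-26095 + 20449) + 11200 = -5646 + 11200 = 5554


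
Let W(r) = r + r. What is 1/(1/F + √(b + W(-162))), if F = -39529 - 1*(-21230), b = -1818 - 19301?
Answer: -18299/7180261477644 - 334853401*I*√21443/7180261477644 ≈ -2.5485e-9 - 0.006829*I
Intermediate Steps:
b = -21119
W(r) = 2*r
F = -18299 (F = -39529 + 21230 = -18299)
1/(1/F + √(b + W(-162))) = 1/(1/(-18299) + √(-21119 + 2*(-162))) = 1/(-1/18299 + √(-21119 - 324)) = 1/(-1/18299 + √(-21443)) = 1/(-1/18299 + I*√21443)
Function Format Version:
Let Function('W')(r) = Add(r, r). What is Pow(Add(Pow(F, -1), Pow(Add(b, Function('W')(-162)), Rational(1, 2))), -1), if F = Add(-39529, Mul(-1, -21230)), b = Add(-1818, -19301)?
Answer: Add(Rational(-18299, 7180261477644), Mul(Rational(-334853401, 7180261477644), I, Pow(21443, Rational(1, 2)))) ≈ Add(-2.5485e-9, Mul(-0.0068290, I))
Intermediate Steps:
b = -21119
Function('W')(r) = Mul(2, r)
F = -18299 (F = Add(-39529, 21230) = -18299)
Pow(Add(Pow(F, -1), Pow(Add(b, Function('W')(-162)), Rational(1, 2))), -1) = Pow(Add(Pow(-18299, -1), Pow(Add(-21119, Mul(2, -162)), Rational(1, 2))), -1) = Pow(Add(Rational(-1, 18299), Pow(Add(-21119, -324), Rational(1, 2))), -1) = Pow(Add(Rational(-1, 18299), Pow(-21443, Rational(1, 2))), -1) = Pow(Add(Rational(-1, 18299), Mul(I, Pow(21443, Rational(1, 2)))), -1)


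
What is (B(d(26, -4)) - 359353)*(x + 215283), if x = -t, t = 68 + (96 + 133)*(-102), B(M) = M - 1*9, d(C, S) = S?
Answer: -85735024718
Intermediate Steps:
B(M) = -9 + M (B(M) = M - 9 = -9 + M)
t = -23290 (t = 68 + 229*(-102) = 68 - 23358 = -23290)
x = 23290 (x = -1*(-23290) = 23290)
(B(d(26, -4)) - 359353)*(x + 215283) = ((-9 - 4) - 359353)*(23290 + 215283) = (-13 - 359353)*238573 = -359366*238573 = -85735024718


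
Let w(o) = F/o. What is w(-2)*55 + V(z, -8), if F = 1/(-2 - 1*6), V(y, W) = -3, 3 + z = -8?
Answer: 7/16 ≈ 0.43750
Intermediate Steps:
z = -11 (z = -3 - 8 = -11)
F = -⅛ (F = 1/(-2 - 6) = 1/(-8) = -⅛ ≈ -0.12500)
w(o) = -1/(8*o)
w(-2)*55 + V(z, -8) = -⅛/(-2)*55 - 3 = -⅛*(-½)*55 - 3 = (1/16)*55 - 3 = 55/16 - 3 = 7/16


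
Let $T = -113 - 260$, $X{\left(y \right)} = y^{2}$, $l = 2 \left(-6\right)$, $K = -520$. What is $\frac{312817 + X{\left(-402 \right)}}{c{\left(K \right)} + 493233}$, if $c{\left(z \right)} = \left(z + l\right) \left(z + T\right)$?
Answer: $\frac{474421}{968309} \approx 0.48995$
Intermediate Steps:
$l = -12$
$T = -373$
$c{\left(z \right)} = \left(-373 + z\right) \left(-12 + z\right)$ ($c{\left(z \right)} = \left(z - 12\right) \left(z - 373\right) = \left(-12 + z\right) \left(-373 + z\right) = \left(-373 + z\right) \left(-12 + z\right)$)
$\frac{312817 + X{\left(-402 \right)}}{c{\left(K \right)} + 493233} = \frac{312817 + \left(-402\right)^{2}}{\left(4476 + \left(-520\right)^{2} - -200200\right) + 493233} = \frac{312817 + 161604}{\left(4476 + 270400 + 200200\right) + 493233} = \frac{474421}{475076 + 493233} = \frac{474421}{968309}$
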